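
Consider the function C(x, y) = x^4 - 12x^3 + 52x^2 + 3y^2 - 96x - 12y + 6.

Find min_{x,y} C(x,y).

C(x,y) separates as P(x) + Q(y) + 6, so its minimum is min P + min Q + 6.
P'(x) = 4(x - 4)(x - 3)(x - 2) vanishes at x ∈ {2, 3, 4}; Q'(y) = 6y - 12 vanishes at y ∈ {2}.
Local minima of P (where P''>0): P(2)=-64, P(4)=-64. Local minima of Q: Q(2)=-12.
So the global minimum of C is P(2) + Q(2) + 6 = -64 − 12 + 6 = -70, attained at (2, 2).

-70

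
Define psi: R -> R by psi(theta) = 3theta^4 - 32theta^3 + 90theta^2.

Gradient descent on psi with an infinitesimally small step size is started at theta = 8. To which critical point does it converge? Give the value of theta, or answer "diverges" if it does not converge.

psi'(theta) = 12theta(theta - 5)(theta - 3), so psi'(8) = 1440.
Gradient descent moves in the -psi' direction, i.e. theta is decreasing.
The nearest critical point in that direction is theta = 5, where psi'' = 120 > 0 (a local minimum). The iterate converges there.

5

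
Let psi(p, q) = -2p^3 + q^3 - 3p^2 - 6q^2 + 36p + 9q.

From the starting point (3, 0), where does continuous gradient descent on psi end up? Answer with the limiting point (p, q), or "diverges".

diverges

psi is separable, so gradient descent decouples: p follows -∂psi/∂p, q follows -∂psi/∂q.
∂psi/∂p = -6(p - 2)(p + 3); at p=3 this is -36, so p increases.
∂psi/∂q = 3(q - 3)(q - 1); at q=0 this is 9, so q decreases.
The p-coordinate has no critical point in that direction and runs off to infinity.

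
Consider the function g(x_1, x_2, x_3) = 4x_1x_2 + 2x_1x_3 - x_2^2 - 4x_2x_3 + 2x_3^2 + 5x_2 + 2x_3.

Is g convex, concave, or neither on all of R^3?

neither

g is quadratic, so its Hessian is the constant matrix H = [[0, 4, 2], [4, -2, -4], [2, -4, 4]].
Leading principal minors: 0, -16, -120.
Neither pattern holds ⇒ H is indefinite ⇒ neither convex nor concave.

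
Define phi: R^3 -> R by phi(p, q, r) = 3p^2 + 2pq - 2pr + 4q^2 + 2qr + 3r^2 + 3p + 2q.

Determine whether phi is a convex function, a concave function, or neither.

convex

phi is quadratic, so its Hessian is the constant matrix H = [[6, 2, -2], [2, 8, 2], [-2, 2, 6]].
Leading principal minors: 6, 44, 192.
All positive ⇒ H ≻ 0 ⇒ convex.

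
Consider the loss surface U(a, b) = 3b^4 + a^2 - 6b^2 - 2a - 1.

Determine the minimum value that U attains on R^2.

U(a,b) separates as P(a) + Q(b) − 1, so its minimum is min P + min Q − 1.
P'(a) = 2a - 2 vanishes at a ∈ {1}; Q'(b) = 12b(b - 1)(b + 1) vanishes at b ∈ {-1, 0, 1}.
Local minima of P (where P''>0): P(1)=-1. Local minima of Q: Q(-1)=-3, Q(1)=-3.
So the global minimum of U is P(1) + Q(-1) − 1 = -1 − 3 − 1 = -5, attained at (1, -1).

-5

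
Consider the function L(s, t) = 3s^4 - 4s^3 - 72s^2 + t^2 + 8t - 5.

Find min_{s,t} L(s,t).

L(s,t) separates as P(s) + Q(t) − 5, so its minimum is min P + min Q − 5.
P'(s) = 12s(s - 4)(s + 3) vanishes at s ∈ {-3, 0, 4}; Q'(t) = 2(t + 4) vanishes at t ∈ {-4}.
Local minima of P (where P''>0): P(-3)=-297, P(4)=-640. Local minima of Q: Q(-4)=-16.
So the global minimum of L is P(4) + Q(-4) − 5 = -640 − 16 − 5 = -661, attained at (4, -4).

-661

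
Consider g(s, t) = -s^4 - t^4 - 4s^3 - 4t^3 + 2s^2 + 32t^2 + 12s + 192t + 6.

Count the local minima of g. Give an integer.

1

g separates as a function of s plus a function of t, so ∇g=0 decouples.
∂g/∂s = -4(s - 1)(s + 1)(s + 3) = 0 at s ∈ {-3, -1, 1}; ∂g/∂t = -4(t - 4)(t + 3)(t + 4) = 0 at t ∈ {-4, -3, 4}.
The Hessian is diagonal: diag(g_ss, g_tt). Second derivatives: g_ss(-3)=-32, g_ss(-1)=16, g_ss(1)=-32; g_tt(-4)=-32, g_tt(-3)=28, g_tt(4)=-224.
Local minima occur where both diagonal entries positive: (-1, -3). Count: 1.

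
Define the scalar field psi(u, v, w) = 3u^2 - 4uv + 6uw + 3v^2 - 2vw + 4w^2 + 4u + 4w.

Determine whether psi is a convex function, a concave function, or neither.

convex

psi is quadratic, so its Hessian is the constant matrix H = [[6, -4, 6], [-4, 6, -2], [6, -2, 8]].
Leading principal minors: 6, 20, 16.
All positive ⇒ H ≻ 0 ⇒ convex.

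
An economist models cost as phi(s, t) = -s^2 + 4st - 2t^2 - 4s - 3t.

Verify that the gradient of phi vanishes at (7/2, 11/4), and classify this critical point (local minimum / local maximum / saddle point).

saddle point

∇phi = (-2s + 4t - 4, 4s - 4t - 3); substituting (7/2, 11/4) gives ∇phi = (0, 0), so (7/2, 11/4) is indeed a critical point.
The Hessian of phi is constant: H = [[-2, 4], [4, -4]].
det(H) = (-2)·(-4) − 4² = -8.
Since det(H) < 0, H is indefinite and the critical point is a saddle point.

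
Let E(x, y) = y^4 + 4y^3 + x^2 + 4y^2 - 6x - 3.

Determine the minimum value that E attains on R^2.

E(x,y) separates as P(x) + Q(y) − 3, so its minimum is min P + min Q − 3.
P'(x) = 2x - 6 vanishes at x ∈ {3}; Q'(y) = 4y(y + 1)(y + 2) vanishes at y ∈ {-2, -1, 0}.
Local minima of P (where P''>0): P(3)=-9. Local minima of Q: Q(-2)=0, Q(0)=0.
So the global minimum of E is P(3) + Q(-2) − 3 = -9 + 0 − 3 = -12, attained at (3, -2).

-12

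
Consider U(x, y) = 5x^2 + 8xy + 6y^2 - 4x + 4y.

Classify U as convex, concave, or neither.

U is quadratic, so its Hessian is the constant matrix H = [[10, 8], [8, 12]].
det(H) = 56, tr(H) = 22.
det(H) > 0 and tr(H) > 0, so H is positive definite everywhere: convex.

convex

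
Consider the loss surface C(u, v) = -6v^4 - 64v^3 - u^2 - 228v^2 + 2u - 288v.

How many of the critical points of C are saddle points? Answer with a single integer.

1

C separates as a function of u plus a function of v, so ∇C=0 decouples.
∂C/∂u = -2(u - 1) = 0 at u ∈ {1}; ∂C/∂v = -24(v + 1)(v + 3)(v + 4) = 0 at v ∈ {-4, -3, -1}.
The Hessian is diagonal: diag(C_uu, C_vv). Second derivatives: C_uu(1)=-2; C_vv(-4)=-72, C_vv(-3)=48, C_vv(-1)=-144.
Saddle points occur where the two diagonal entries have opposite signs: (1, -3). Count: 1.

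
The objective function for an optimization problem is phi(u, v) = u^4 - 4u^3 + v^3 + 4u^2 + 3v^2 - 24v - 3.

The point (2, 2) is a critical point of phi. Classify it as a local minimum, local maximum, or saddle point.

local minimum

The mixed partial ∂²phi/∂u∂v is 0, so the Hessian at any point is diag(phi_uu, phi_vv) = diag(4(3u^2 - 6u + 2), 6(v + 1)).
At (2, 2): H = diag(8, 18).
Both eigenvalues are positive, so H is positive definite: a local minimum.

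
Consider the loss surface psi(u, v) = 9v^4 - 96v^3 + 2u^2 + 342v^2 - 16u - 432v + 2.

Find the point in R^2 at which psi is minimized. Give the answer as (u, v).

psi(u,v) separates as P(u) + Q(v) + 2, so its minimum is min P + min Q + 2.
P'(u) = 4u - 16 vanishes at u ∈ {4}; Q'(v) = 36(v - 4)(v - 3)(v - 1) vanishes at v ∈ {1, 3, 4}.
Local minima of P (where P''>0): P(4)=-32. Local minima of Q: Q(1)=-177, Q(4)=-96.
So the global minimum of psi is P(4) + Q(1) + 2 = -32 − 177 + 2 = -207, attained at (4, 1).

(4, 1)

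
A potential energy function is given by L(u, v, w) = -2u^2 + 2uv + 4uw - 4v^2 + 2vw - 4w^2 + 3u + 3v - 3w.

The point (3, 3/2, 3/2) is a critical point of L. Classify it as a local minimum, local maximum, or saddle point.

The Hessian is constant: H = [[-4, 2, 4], [2, -8, 2], [4, 2, -8]].
Leading principal minors: Δ₁ = -4, Δ₂ = 28, Δ₃ = -48.
The minors alternate sign starting negative (−, +, −), so H is negative definite: a local maximum.

local maximum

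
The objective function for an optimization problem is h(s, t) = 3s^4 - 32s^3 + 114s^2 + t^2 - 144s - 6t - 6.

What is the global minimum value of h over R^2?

-74

h(s,t) separates as P(s) + Q(t) − 6, so its minimum is min P + min Q − 6.
P'(s) = 12(s - 4)(s - 3)(s - 1) vanishes at s ∈ {1, 3, 4}; Q'(t) = 2(t - 3) vanishes at t ∈ {3}.
Local minima of P (where P''>0): P(1)=-59, P(4)=-32. Local minima of Q: Q(3)=-9.
So the global minimum of h is P(1) + Q(3) − 6 = -59 − 9 − 6 = -74, attained at (1, 3).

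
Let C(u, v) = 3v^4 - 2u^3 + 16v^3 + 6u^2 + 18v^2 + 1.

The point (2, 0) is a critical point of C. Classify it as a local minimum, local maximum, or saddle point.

The mixed partial ∂²C/∂u∂v is 0, so the Hessian at any point is diag(C_uu, C_vv) = diag(12(-u + 1), 12(3v^2 + 8v + 3)).
At (2, 0): H = diag(-12, 36).
The eigenvalues have opposite signs, so H is indefinite: a saddle point.

saddle point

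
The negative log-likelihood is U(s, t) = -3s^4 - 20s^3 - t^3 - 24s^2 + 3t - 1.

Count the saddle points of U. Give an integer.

U separates as a function of s plus a function of t, so ∇U=0 decouples.
∂U/∂s = -12s(s + 1)(s + 4) = 0 at s ∈ {-4, -1, 0}; ∂U/∂t = -3(t - 1)(t + 1) = 0 at t ∈ {-1, 1}.
The Hessian is diagonal: diag(U_ss, U_tt). Second derivatives: U_ss(-4)=-144, U_ss(-1)=36, U_ss(0)=-48; U_tt(-1)=6, U_tt(1)=-6.
Saddle points occur where the two diagonal entries have opposite signs: (-4, -1), (-1, 1), (0, -1). Count: 3.

3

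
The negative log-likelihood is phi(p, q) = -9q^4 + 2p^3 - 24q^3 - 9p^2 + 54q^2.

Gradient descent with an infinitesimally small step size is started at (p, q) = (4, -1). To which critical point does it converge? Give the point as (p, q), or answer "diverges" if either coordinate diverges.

(3, 0)

phi is separable, so gradient descent decouples: p follows -∂phi/∂p, q follows -∂phi/∂q.
∂phi/∂p = 6p(p - 3); at p=4 this is 24, so p decreases.
∂phi/∂q = -36q(q - 1)(q + 3); at q=-1 this is -144, so q increases.
p converges to its nearest critical value 3 (a local min of the p-part); q converges to 0. The iterate converges to (3, 0).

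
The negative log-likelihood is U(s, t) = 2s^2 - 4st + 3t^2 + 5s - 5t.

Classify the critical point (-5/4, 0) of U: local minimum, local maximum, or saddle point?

The Hessian of U is constant: H = [[4, -4], [-4, 6]].
det(H) = 4·6 − (-4)² = 8.
det(H) > 0 and tr(H) = 10 > 0, so H is positive definite and the point is a local minimum.

local minimum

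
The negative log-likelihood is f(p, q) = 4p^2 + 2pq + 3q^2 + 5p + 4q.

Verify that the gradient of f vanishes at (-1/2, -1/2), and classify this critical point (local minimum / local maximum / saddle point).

∇f = (8p + 2q + 5, 2p + 6q + 4); substituting (-1/2, -1/2) gives ∇f = (0, 0), so (-1/2, -1/2) is indeed a critical point.
The Hessian of f is constant: H = [[8, 2], [2, 6]].
det(H) = 8·6 − 2² = 44.
det(H) > 0 and tr(H) = 14 > 0, so H is positive definite and the point is a local minimum.

local minimum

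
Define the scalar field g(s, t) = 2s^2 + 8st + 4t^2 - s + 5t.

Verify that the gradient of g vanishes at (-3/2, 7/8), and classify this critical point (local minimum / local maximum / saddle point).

saddle point

∇g = (4s + 8t - 1, 8s + 8t + 5); substituting (-3/2, 7/8) gives ∇g = (0, 0), so (-3/2, 7/8) is indeed a critical point.
The Hessian of g is constant: H = [[4, 8], [8, 8]].
det(H) = 4·8 − 8² = -32.
Since det(H) < 0, H is indefinite and the critical point is a saddle point.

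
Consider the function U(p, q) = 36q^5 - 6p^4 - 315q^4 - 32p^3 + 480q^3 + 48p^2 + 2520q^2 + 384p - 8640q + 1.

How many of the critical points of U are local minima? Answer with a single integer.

U separates as a function of p plus a function of q, so ∇U=0 decouples.
∂U/∂p = -24(p - 2)(p + 2)(p + 4) = 0 at p ∈ {-4, -2, 2}; ∂U/∂q = 180(q - 4)(q - 3)(q - 2)(q + 2) = 0 at q ∈ {-2, 2, 3, 4}.
The Hessian is diagonal: diag(U_pp, U_qq). Second derivatives: U_pp(-4)=-288, U_pp(-2)=192, U_pp(2)=-576; U_qq(-2)=-21600, U_qq(2)=1440, U_qq(3)=-900, U_qq(4)=2160.
Local minima occur where both diagonal entries positive: (-2, 2), (-2, 4). Count: 2.

2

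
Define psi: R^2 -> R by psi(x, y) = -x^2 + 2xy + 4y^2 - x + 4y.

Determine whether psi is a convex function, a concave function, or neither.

psi is quadratic, so its Hessian is the constant matrix H = [[-2, 2], [2, 8]].
det(H) = -20, tr(H) = 6.
det(H) < 0, so H is indefinite: neither convex nor concave.

neither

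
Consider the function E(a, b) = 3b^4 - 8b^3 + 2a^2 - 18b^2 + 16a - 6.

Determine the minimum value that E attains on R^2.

E(a,b) separates as P(a) + Q(b) − 6, so its minimum is min P + min Q − 6.
P'(a) = 4a + 16 vanishes at a ∈ {-4}; Q'(b) = 12b(b - 3)(b + 1) vanishes at b ∈ {-1, 0, 3}.
Local minima of P (where P''>0): P(-4)=-32. Local minima of Q: Q(-1)=-7, Q(3)=-135.
So the global minimum of E is P(-4) + Q(3) − 6 = -32 − 135 − 6 = -173, attained at (-4, 3).

-173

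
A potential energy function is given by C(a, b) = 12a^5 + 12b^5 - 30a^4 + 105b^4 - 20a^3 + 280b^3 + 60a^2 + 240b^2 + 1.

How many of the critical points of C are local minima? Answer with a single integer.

4

C separates as a function of a plus a function of b, so ∇C=0 decouples.
∂C/∂a = 60a(a - 2)(a - 1)(a + 1) = 0 at a ∈ {-1, 0, 1, 2}; ∂C/∂b = 60b(b + 1)(b + 2)(b + 4) = 0 at b ∈ {-4, -2, -1, 0}.
The Hessian is diagonal: diag(C_aa, C_bb). Second derivatives: C_aa(-1)=-360, C_aa(0)=120, C_aa(1)=-120, C_aa(2)=360; C_bb(-4)=-1440, C_bb(-2)=240, C_bb(-1)=-180, C_bb(0)=480.
Local minima occur where both diagonal entries positive: (0, -2), (0, 0), (2, -2), (2, 0). Count: 4.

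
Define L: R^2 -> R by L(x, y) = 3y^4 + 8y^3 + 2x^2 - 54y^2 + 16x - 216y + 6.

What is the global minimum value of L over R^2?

-701

L(x,y) separates as P(x) + Q(y) + 6, so its minimum is min P + min Q + 6.
P'(x) = 4x + 16 vanishes at x ∈ {-4}; Q'(y) = 12(y - 3)(y + 2)(y + 3) vanishes at y ∈ {-3, -2, 3}.
Local minima of P (where P''>0): P(-4)=-32. Local minima of Q: Q(-3)=189, Q(3)=-675.
So the global minimum of L is P(-4) + Q(3) + 6 = -32 − 675 + 6 = -701, attained at (-4, 3).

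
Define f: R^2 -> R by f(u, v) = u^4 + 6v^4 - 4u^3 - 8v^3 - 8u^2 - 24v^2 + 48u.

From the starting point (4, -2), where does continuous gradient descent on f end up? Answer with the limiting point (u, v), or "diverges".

f is separable, so gradient descent decouples: u follows -∂f/∂u, v follows -∂f/∂v.
∂f/∂u = 4(u - 3)(u - 2)(u + 2); at u=4 this is 48, so u decreases.
∂f/∂v = 24v(v - 2)(v + 1); at v=-2 this is -192, so v increases.
u converges to its nearest critical value 3 (a local min of the u-part); v converges to -1. The iterate converges to (3, -1).

(3, -1)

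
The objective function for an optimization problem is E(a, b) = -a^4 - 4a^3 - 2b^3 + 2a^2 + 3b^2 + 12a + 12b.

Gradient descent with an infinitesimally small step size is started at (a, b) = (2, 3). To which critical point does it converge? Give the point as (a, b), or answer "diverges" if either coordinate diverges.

diverges

E is separable, so gradient descent decouples: a follows -∂E/∂a, b follows -∂E/∂b.
∂E/∂a = -4(a - 1)(a + 1)(a + 3); at a=2 this is -60, so a increases.
∂E/∂b = -6(b - 2)(b + 1); at b=3 this is -24, so b increases.
The a-coordinate has no critical point in that direction and runs off to infinity.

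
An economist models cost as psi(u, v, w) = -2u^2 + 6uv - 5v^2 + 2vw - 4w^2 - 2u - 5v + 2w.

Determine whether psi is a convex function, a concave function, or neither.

psi is quadratic, so its Hessian is the constant matrix H = [[-4, 6, 0], [6, -10, 2], [0, 2, -8]].
Leading principal minors: -4, 4, -16.
Signs alternate −, +, − ⇒ H ≺ 0 ⇒ concave.

concave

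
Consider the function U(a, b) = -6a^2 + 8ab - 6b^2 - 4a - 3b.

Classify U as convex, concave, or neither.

U is quadratic, so its Hessian is the constant matrix H = [[-12, 8], [8, -12]].
det(H) = 80, tr(H) = -24.
det(H) > 0 and tr(H) < 0, so H is negative definite everywhere: concave.

concave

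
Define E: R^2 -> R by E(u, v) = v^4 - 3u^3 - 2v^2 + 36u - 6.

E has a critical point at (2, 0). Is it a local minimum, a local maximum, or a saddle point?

The mixed partial ∂²E/∂u∂v is 0, so the Hessian at any point is diag(E_uu, E_vv) = diag(-18u, 4(3v^2 - 1)).
At (2, 0): H = diag(-36, -4).
Both eigenvalues are negative, so H is negative definite: a local maximum.

local maximum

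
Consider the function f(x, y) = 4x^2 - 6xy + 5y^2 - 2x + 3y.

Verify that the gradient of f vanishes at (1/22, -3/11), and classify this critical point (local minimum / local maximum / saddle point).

∇f = (8x - 6y - 2, -6x + 10y + 3); substituting (1/22, -3/11) gives ∇f = (0, 0), so (1/22, -3/11) is indeed a critical point.
The Hessian of f is constant: H = [[8, -6], [-6, 10]].
det(H) = 8·10 − (-6)² = 44.
det(H) > 0 and tr(H) = 18 > 0, so H is positive definite and the point is a local minimum.

local minimum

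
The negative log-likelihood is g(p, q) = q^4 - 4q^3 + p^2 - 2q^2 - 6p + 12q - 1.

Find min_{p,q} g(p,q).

-19

g(p,q) separates as A(p) + B(q) − 1, so its minimum is min A + min B − 1.
A'(p) = 2p - 6 vanishes at p ∈ {3}; B'(q) = 4(q - 3)(q - 1)(q + 1) vanishes at q ∈ {-1, 1, 3}.
Local minima of A (where A''>0): A(3)=-9. Local minima of B: B(-1)=-9, B(3)=-9.
So the global minimum of g is A(3) + B(-1) − 1 = -9 − 9 − 1 = -19, attained at (3, -1).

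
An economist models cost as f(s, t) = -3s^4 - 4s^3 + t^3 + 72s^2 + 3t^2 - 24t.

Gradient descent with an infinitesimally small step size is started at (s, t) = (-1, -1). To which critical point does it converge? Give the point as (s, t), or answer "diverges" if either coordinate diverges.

f is separable, so gradient descent decouples: s follows -∂f/∂s, t follows -∂f/∂t.
∂f/∂s = -12s(s - 3)(s + 4); at s=-1 this is -144, so s increases.
∂f/∂t = 3(t - 2)(t + 4); at t=-1 this is -27, so t increases.
s converges to its nearest critical value 0 (a local min of the s-part); t converges to 2. The iterate converges to (0, 2).

(0, 2)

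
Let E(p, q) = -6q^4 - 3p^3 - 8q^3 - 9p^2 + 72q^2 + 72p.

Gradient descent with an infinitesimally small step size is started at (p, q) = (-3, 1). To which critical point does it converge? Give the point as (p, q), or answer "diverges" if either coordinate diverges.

(-4, 0)

E is separable, so gradient descent decouples: p follows -∂E/∂p, q follows -∂E/∂q.
∂E/∂p = -9(p - 2)(p + 4); at p=-3 this is 45, so p decreases.
∂E/∂q = -24q(q - 2)(q + 3); at q=1 this is 96, so q decreases.
p converges to its nearest critical value -4 (a local min of the p-part); q converges to 0. The iterate converges to (-4, 0).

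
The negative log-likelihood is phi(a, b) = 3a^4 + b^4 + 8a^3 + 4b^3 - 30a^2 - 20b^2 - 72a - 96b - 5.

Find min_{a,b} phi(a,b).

-436

phi(a,b) separates as P(a) + Q(b) − 5, so its minimum is min P + min Q − 5.
P'(a) = 12(a - 2)(a + 1)(a + 3) vanishes at a ∈ {-3, -1, 2}; Q'(b) = 4(b - 3)(b + 2)(b + 4) vanishes at b ∈ {-4, -2, 3}.
Local minima of P (where P''>0): P(-3)=-27, P(2)=-152. Local minima of Q: Q(-4)=64, Q(3)=-279.
So the global minimum of phi is P(2) + Q(3) − 5 = -152 − 279 − 5 = -436, attained at (2, 3).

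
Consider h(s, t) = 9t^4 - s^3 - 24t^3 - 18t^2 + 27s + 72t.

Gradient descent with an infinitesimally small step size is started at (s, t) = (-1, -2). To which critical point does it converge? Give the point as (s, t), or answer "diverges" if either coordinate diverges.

(-3, -1)

h is separable, so gradient descent decouples: s follows -∂h/∂s, t follows -∂h/∂t.
∂h/∂s = -3(s - 3)(s + 3); at s=-1 this is 24, so s decreases.
∂h/∂t = 36(t - 2)(t - 1)(t + 1); at t=-2 this is -432, so t increases.
s converges to its nearest critical value -3 (a local min of the s-part); t converges to -1. The iterate converges to (-3, -1).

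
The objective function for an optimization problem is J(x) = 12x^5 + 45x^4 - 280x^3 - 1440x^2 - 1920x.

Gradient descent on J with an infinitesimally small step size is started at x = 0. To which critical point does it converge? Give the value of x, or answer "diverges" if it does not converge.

4

J'(x) = 60(x - 4)(x + 1)(x + 2)(x + 4), so J'(0) = -1920.
Gradient descent moves in the -J' direction, i.e. x is increasing.
The nearest critical point in that direction is x = 4, where J'' = 14400 > 0 (a local minimum). The iterate converges there.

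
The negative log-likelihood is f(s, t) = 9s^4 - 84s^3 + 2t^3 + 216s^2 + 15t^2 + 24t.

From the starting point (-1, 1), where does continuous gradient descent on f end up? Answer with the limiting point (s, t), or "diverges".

(0, -1)

f is separable, so gradient descent decouples: s follows -∂f/∂s, t follows -∂f/∂t.
∂f/∂s = 36s(s - 4)(s - 3); at s=-1 this is -720, so s increases.
∂f/∂t = 6(t + 1)(t + 4); at t=1 this is 60, so t decreases.
s converges to its nearest critical value 0 (a local min of the s-part); t converges to -1. The iterate converges to (0, -1).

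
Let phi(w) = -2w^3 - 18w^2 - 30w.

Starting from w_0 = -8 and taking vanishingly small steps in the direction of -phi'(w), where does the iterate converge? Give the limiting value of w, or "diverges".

phi'(w) = -6(w + 1)(w + 5), so phi'(-8) = -126.
Gradient descent moves in the -phi' direction, i.e. w is increasing.
The nearest critical point in that direction is w = -5, where phi'' = 24 > 0 (a local minimum). The iterate converges there.

-5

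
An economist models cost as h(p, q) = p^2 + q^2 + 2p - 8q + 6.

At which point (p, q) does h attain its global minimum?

(-1, 4)

h(p,q) separates as A(p) + B(q) + 6, so its minimum is min A + min B + 6.
A'(p) = 2p + 2 vanishes at p ∈ {-1}; B'(q) = 2q - 8 vanishes at q ∈ {4}.
Local minima of A (where A''>0): A(-1)=-1. Local minima of B: B(4)=-16.
So the global minimum of h is A(-1) + B(4) + 6 = -1 − 16 + 6 = -11, attained at (-1, 4).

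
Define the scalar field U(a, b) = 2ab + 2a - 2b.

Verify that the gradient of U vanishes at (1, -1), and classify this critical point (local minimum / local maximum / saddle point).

saddle point

∇U = (2b + 2, 2a - 2); substituting (1, -1) gives ∇U = (0, 0), so (1, -1) is indeed a critical point.
The Hessian of U is constant: H = [[0, 2], [2, 0]].
det(H) = 0·0 − 2² = -4.
Since det(H) < 0, H is indefinite and the critical point is a saddle point.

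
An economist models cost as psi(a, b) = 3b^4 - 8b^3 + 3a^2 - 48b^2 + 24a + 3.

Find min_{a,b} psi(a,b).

-557

psi(a,b) separates as P(a) + Q(b) + 3, so its minimum is min P + min Q + 3.
P'(a) = 6a + 24 vanishes at a ∈ {-4}; Q'(b) = 12b(b - 4)(b + 2) vanishes at b ∈ {-2, 0, 4}.
Local minima of P (where P''>0): P(-4)=-48. Local minima of Q: Q(-2)=-80, Q(4)=-512.
So the global minimum of psi is P(-4) + Q(4) + 3 = -48 − 512 + 3 = -557, attained at (-4, 4).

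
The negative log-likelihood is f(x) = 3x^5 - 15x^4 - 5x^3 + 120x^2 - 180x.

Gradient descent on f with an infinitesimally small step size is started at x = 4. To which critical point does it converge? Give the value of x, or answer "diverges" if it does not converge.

f'(x) = 15(x - 3)(x - 2)(x - 1)(x + 2), so f'(4) = 540.
Gradient descent moves in the -f' direction, i.e. x is decreasing.
The nearest critical point in that direction is x = 3, where f'' = 150 > 0 (a local minimum). The iterate converges there.

3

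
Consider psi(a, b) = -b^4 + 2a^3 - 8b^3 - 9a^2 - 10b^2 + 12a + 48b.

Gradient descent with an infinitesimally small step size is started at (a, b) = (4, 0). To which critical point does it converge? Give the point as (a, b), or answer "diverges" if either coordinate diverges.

(2, -3)

psi is separable, so gradient descent decouples: a follows -∂psi/∂a, b follows -∂psi/∂b.
∂psi/∂a = 6(a - 2)(a - 1); at a=4 this is 36, so a decreases.
∂psi/∂b = -4(b - 1)(b + 3)(b + 4); at b=0 this is 48, so b decreases.
a converges to its nearest critical value 2 (a local min of the a-part); b converges to -3. The iterate converges to (2, -3).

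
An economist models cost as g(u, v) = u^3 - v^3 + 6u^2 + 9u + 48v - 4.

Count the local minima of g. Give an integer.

g separates as a function of u plus a function of v, so ∇g=0 decouples.
∂g/∂u = 3(u + 1)(u + 3) = 0 at u ∈ {-3, -1}; ∂g/∂v = -3(v - 4)(v + 4) = 0 at v ∈ {-4, 4}.
The Hessian is diagonal: diag(g_uu, g_vv). Second derivatives: g_uu(-3)=-6, g_uu(-1)=6; g_vv(-4)=24, g_vv(4)=-24.
Local minima occur where both diagonal entries positive: (-1, -4). Count: 1.

1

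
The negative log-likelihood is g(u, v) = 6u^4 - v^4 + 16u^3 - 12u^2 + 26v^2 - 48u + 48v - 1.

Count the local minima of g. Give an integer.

g separates as a function of u plus a function of v, so ∇g=0 decouples.
∂g/∂u = 24(u - 1)(u + 1)(u + 2) = 0 at u ∈ {-2, -1, 1}; ∂g/∂v = -4(v - 4)(v + 1)(v + 3) = 0 at v ∈ {-3, -1, 4}.
The Hessian is diagonal: diag(g_uu, g_vv). Second derivatives: g_uu(-2)=72, g_uu(-1)=-48, g_uu(1)=144; g_vv(-3)=-56, g_vv(-1)=40, g_vv(4)=-140.
Local minima occur where both diagonal entries positive: (-2, -1), (1, -1). Count: 2.

2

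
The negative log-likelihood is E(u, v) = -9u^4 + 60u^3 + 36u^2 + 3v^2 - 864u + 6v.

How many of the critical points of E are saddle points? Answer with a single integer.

2

E separates as a function of u plus a function of v, so ∇E=0 decouples.
∂E/∂u = -36(u - 4)(u - 3)(u + 2) = 0 at u ∈ {-2, 3, 4}; ∂E/∂v = 6(v + 1) = 0 at v ∈ {-1}.
The Hessian is diagonal: diag(E_uu, E_vv). Second derivatives: E_uu(-2)=-1080, E_uu(3)=180, E_uu(4)=-216; E_vv(-1)=6.
Saddle points occur where the two diagonal entries have opposite signs: (-2, -1), (4, -1). Count: 2.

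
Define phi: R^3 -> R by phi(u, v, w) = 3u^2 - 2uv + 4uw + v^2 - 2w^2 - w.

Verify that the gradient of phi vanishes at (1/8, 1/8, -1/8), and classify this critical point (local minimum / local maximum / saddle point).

saddle point

∇phi = (6u - 2v + 4w, -2u + 2v, 4u - 4w - 1); substituting (1/8, 1/8, -1/8) gives ∇phi = (0, 0, 0), so (1/8, 1/8, -1/8) is indeed a critical point.
The Hessian is constant: H = [[6, -2, 4], [-2, 2, 0], [4, 0, -4]].
Leading principal minors: Δ₁ = 6, Δ₂ = 8, Δ₃ = -64.
The minors fit neither the all-positive nor the alternating-sign pattern, so H is indefinite: a saddle point.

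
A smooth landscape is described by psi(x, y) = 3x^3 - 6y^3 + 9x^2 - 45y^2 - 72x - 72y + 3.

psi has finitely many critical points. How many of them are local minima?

psi separates as a function of x plus a function of y, so ∇psi=0 decouples.
∂psi/∂x = 9(x - 2)(x + 4) = 0 at x ∈ {-4, 2}; ∂psi/∂y = -18(y + 1)(y + 4) = 0 at y ∈ {-4, -1}.
The Hessian is diagonal: diag(psi_xx, psi_yy). Second derivatives: psi_xx(-4)=-54, psi_xx(2)=54; psi_yy(-4)=54, psi_yy(-1)=-54.
Local minima occur where both diagonal entries positive: (2, -4). Count: 1.

1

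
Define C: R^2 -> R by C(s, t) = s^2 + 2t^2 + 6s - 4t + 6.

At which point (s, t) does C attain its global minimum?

(-3, 1)

C(s,t) separates as P(s) + Q(t) + 6, so its minimum is min P + min Q + 6.
P'(s) = 2s + 6 vanishes at s ∈ {-3}; Q'(t) = 4(t - 1) vanishes at t ∈ {1}.
Local minima of P (where P''>0): P(-3)=-9. Local minima of Q: Q(1)=-2.
So the global minimum of C is P(-3) + Q(1) + 6 = -9 − 2 + 6 = -5, attained at (-3, 1).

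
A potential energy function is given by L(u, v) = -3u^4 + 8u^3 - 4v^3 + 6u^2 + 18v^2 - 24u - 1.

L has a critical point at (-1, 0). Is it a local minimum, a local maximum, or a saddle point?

saddle point

The mixed partial ∂²L/∂u∂v is 0, so the Hessian at any point is diag(L_uu, L_vv) = diag(12(-3u^2 + 4u + 1), 12(-2v + 3)).
At (-1, 0): H = diag(-72, 36).
The eigenvalues have opposite signs, so H is indefinite: a saddle point.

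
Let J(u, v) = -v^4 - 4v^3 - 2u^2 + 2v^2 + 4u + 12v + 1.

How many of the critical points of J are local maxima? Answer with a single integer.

2

J separates as a function of u plus a function of v, so ∇J=0 decouples.
∂J/∂u = -4(u - 1) = 0 at u ∈ {1}; ∂J/∂v = -4(v - 1)(v + 1)(v + 3) = 0 at v ∈ {-3, -1, 1}.
The Hessian is diagonal: diag(J_uu, J_vv). Second derivatives: J_uu(1)=-4; J_vv(-3)=-32, J_vv(-1)=16, J_vv(1)=-32.
Local maxima occur where both diagonal entries negative: (1, -3), (1, 1). Count: 2.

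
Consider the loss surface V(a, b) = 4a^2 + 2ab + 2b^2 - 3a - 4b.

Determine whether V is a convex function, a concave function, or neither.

convex

V is quadratic, so its Hessian is the constant matrix H = [[8, 2], [2, 4]].
det(H) = 28, tr(H) = 12.
det(H) > 0 and tr(H) > 0, so H is positive definite everywhere: convex.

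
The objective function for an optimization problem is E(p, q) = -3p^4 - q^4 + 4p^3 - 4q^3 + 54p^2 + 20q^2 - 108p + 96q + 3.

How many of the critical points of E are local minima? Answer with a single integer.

E separates as a function of p plus a function of q, so ∇E=0 decouples.
∂E/∂p = -12(p - 3)(p - 1)(p + 3) = 0 at p ∈ {-3, 1, 3}; ∂E/∂q = -4(q - 3)(q + 2)(q + 4) = 0 at q ∈ {-4, -2, 3}.
The Hessian is diagonal: diag(E_pp, E_qq). Second derivatives: E_pp(-3)=-288, E_pp(1)=96, E_pp(3)=-144; E_qq(-4)=-56, E_qq(-2)=40, E_qq(3)=-140.
Local minima occur where both diagonal entries positive: (1, -2). Count: 1.

1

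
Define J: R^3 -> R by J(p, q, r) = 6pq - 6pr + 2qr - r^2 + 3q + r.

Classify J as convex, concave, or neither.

neither

J is quadratic, so its Hessian is the constant matrix H = [[0, 6, -6], [6, 0, 2], [-6, 2, -2]].
Leading principal minors: 0, -36, -72.
Neither pattern holds ⇒ H is indefinite ⇒ neither convex nor concave.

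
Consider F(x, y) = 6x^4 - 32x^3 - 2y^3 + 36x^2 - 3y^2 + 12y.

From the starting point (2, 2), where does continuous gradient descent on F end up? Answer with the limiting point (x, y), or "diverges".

diverges

F is separable, so gradient descent decouples: x follows -∂F/∂x, y follows -∂F/∂y.
∂F/∂x = 24x(x - 3)(x - 1); at x=2 this is -48, so x increases.
∂F/∂y = -6(y - 1)(y + 2); at y=2 this is -24, so y increases.
The y-coordinate has no critical point in that direction and runs off to infinity.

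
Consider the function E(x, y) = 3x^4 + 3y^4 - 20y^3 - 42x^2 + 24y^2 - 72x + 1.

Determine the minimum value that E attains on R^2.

E(x,y) separates as P(x) + Q(y) + 1, so its minimum is min P + min Q + 1.
P'(x) = 12(x - 3)(x + 1)(x + 2) vanishes at x ∈ {-2, -1, 3}; Q'(y) = 12y(y - 4)(y - 1) vanishes at y ∈ {0, 1, 4}.
Local minima of P (where P''>0): P(-2)=24, P(3)=-351. Local minima of Q: Q(0)=0, Q(4)=-128.
So the global minimum of E is P(3) + Q(4) + 1 = -351 − 128 + 1 = -478, attained at (3, 4).

-478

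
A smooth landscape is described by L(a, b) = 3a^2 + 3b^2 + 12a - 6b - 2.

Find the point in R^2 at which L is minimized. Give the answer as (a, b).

L(a,b) separates as P(a) + Q(b) − 2, so its minimum is min P + min Q − 2.
P'(a) = 6a + 12 vanishes at a ∈ {-2}; Q'(b) = 6b - 6 vanishes at b ∈ {1}.
Local minima of P (where P''>0): P(-2)=-12. Local minima of Q: Q(1)=-3.
So the global minimum of L is P(-2) + Q(1) − 2 = -12 − 3 − 2 = -17, attained at (-2, 1).

(-2, 1)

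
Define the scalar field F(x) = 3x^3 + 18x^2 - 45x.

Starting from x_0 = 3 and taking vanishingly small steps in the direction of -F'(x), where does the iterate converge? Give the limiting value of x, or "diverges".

1

F'(x) = 9(x - 1)(x + 5), so F'(3) = 144.
Gradient descent moves in the -F' direction, i.e. x is decreasing.
The nearest critical point in that direction is x = 1, where F'' = 54 > 0 (a local minimum). The iterate converges there.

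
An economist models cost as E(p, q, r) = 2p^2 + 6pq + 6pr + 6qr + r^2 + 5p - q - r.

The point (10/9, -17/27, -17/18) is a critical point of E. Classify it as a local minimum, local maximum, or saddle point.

The Hessian is constant: H = [[4, 6, 6], [6, 0, 6], [6, 6, 2]].
Leading principal minors: Δ₁ = 4, Δ₂ = -36, Δ₃ = 216.
The minors fit neither the all-positive nor the alternating-sign pattern, so H is indefinite: a saddle point.

saddle point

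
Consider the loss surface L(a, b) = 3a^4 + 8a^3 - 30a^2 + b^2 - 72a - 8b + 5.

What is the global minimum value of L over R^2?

-163

L(a,b) separates as P(a) + Q(b) + 5, so its minimum is min P + min Q + 5.
P'(a) = 12(a - 2)(a + 1)(a + 3) vanishes at a ∈ {-3, -1, 2}; Q'(b) = 2b - 8 vanishes at b ∈ {4}.
Local minima of P (where P''>0): P(-3)=-27, P(2)=-152. Local minima of Q: Q(4)=-16.
So the global minimum of L is P(2) + Q(4) + 5 = -152 − 16 + 5 = -163, attained at (2, 4).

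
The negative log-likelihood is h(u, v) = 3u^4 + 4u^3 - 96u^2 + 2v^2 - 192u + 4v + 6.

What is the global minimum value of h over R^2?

-1276

h(u,v) separates as P(u) + Q(v) + 6, so its minimum is min P + min Q + 6.
P'(u) = 12(u - 4)(u + 1)(u + 4) vanishes at u ∈ {-4, -1, 4}; Q'(v) = 4v + 4 vanishes at v ∈ {-1}.
Local minima of P (where P''>0): P(-4)=-256, P(4)=-1280. Local minima of Q: Q(-1)=-2.
So the global minimum of h is P(4) + Q(-1) + 6 = -1280 − 2 + 6 = -1276, attained at (4, -1).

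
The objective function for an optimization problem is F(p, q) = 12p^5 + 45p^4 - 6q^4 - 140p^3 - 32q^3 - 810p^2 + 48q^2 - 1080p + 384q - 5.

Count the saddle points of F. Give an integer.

F separates as a function of p plus a function of q, so ∇F=0 decouples.
∂F/∂p = 60(p - 3)(p + 1)(p + 2)(p + 3) = 0 at p ∈ {-3, -2, -1, 3}; ∂F/∂q = -24(q - 2)(q + 2)(q + 4) = 0 at q ∈ {-4, -2, 2}.
The Hessian is diagonal: diag(F_pp, F_qq). Second derivatives: F_pp(-3)=-720, F_pp(-2)=300, F_pp(-1)=-480, F_pp(3)=7200; F_qq(-4)=-288, F_qq(-2)=192, F_qq(2)=-576.
Saddle points occur where the two diagonal entries have opposite signs: (-3, -2), (-2, -4), (-2, 2), (-1, -2), (3, -4), (3, 2). Count: 6.

6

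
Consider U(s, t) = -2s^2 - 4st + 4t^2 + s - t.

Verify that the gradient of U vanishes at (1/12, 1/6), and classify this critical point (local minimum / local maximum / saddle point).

∇U = (-4s - 4t + 1, -4s + 8t - 1); substituting (1/12, 1/6) gives ∇U = (0, 0), so (1/12, 1/6) is indeed a critical point.
The Hessian of U is constant: H = [[-4, -4], [-4, 8]].
det(H) = (-4)·8 − (-4)² = -48.
Since det(H) < 0, H is indefinite and the critical point is a saddle point.

saddle point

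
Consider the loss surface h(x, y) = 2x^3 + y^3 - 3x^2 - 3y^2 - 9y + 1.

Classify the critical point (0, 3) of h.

The mixed partial ∂²h/∂x∂y is 0, so the Hessian at any point is diag(h_xx, h_yy) = diag(6(2x - 1), 6(y - 1)).
At (0, 3): H = diag(-6, 12).
The eigenvalues have opposite signs, so H is indefinite: a saddle point.

saddle point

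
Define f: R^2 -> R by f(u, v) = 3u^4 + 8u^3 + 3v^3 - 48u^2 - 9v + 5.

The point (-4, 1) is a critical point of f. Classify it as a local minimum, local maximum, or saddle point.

local minimum

The mixed partial ∂²f/∂u∂v is 0, so the Hessian at any point is diag(f_uu, f_vv) = diag(12(3u^2 + 4u - 8), 18v).
At (-4, 1): H = diag(288, 18).
Both eigenvalues are positive, so H is positive definite: a local minimum.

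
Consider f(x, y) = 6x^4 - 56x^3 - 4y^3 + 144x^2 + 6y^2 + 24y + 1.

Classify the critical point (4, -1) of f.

The mixed partial ∂²f/∂x∂y is 0, so the Hessian at any point is diag(f_xx, f_yy) = diag(24(3x^2 - 14x + 12), 12(-2y + 1)).
At (4, -1): H = diag(96, 36).
Both eigenvalues are positive, so H is positive definite: a local minimum.

local minimum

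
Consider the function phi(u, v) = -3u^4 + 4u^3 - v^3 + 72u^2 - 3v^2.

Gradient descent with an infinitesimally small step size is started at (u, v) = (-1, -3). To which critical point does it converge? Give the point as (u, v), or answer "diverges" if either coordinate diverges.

(0, -2)

phi is separable, so gradient descent decouples: u follows -∂phi/∂u, v follows -∂phi/∂v.
∂phi/∂u = -12u(u - 4)(u + 3); at u=-1 this is -120, so u increases.
∂phi/∂v = -3v(v + 2); at v=-3 this is -9, so v increases.
u converges to its nearest critical value 0 (a local min of the u-part); v converges to -2. The iterate converges to (0, -2).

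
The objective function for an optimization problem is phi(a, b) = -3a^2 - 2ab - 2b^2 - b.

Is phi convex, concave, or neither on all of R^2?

phi is quadratic, so its Hessian is the constant matrix H = [[-6, -2], [-2, -4]].
det(H) = 20, tr(H) = -10.
det(H) > 0 and tr(H) < 0, so H is negative definite everywhere: concave.

concave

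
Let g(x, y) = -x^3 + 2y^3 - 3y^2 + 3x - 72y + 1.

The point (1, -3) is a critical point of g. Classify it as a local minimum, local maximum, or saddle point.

local maximum

The mixed partial ∂²g/∂x∂y is 0, so the Hessian at any point is diag(g_xx, g_yy) = diag(-6x, 6(2y - 1)).
At (1, -3): H = diag(-6, -42).
Both eigenvalues are negative, so H is negative definite: a local maximum.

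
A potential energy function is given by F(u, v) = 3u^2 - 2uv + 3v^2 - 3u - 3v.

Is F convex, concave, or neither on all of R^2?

F is quadratic, so its Hessian is the constant matrix H = [[6, -2], [-2, 6]].
det(H) = 32, tr(H) = 12.
det(H) > 0 and tr(H) > 0, so H is positive definite everywhere: convex.

convex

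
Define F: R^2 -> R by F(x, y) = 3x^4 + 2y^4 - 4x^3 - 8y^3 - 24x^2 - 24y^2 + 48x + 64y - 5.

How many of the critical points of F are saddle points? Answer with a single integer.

F separates as a function of x plus a function of y, so ∇F=0 decouples.
∂F/∂x = 12(x - 2)(x - 1)(x + 2) = 0 at x ∈ {-2, 1, 2}; ∂F/∂y = 8(y - 4)(y - 1)(y + 2) = 0 at y ∈ {-2, 1, 4}.
The Hessian is diagonal: diag(F_xx, F_yy). Second derivatives: F_xx(-2)=144, F_xx(1)=-36, F_xx(2)=48; F_yy(-2)=144, F_yy(1)=-72, F_yy(4)=144.
Saddle points occur where the two diagonal entries have opposite signs: (-2, 1), (1, -2), (1, 4), (2, 1). Count: 4.

4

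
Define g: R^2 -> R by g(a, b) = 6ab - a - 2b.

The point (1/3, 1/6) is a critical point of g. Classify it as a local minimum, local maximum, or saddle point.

The Hessian of g is constant: H = [[0, 6], [6, 0]].
det(H) = 0·0 − 6² = -36.
Since det(H) < 0, H is indefinite and the critical point is a saddle point.

saddle point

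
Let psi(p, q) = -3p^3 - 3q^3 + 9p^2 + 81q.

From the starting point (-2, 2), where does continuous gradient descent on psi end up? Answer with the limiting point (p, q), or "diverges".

(0, -3)

psi is separable, so gradient descent decouples: p follows -∂psi/∂p, q follows -∂psi/∂q.
∂psi/∂p = -9p(p - 2); at p=-2 this is -72, so p increases.
∂psi/∂q = -9(q - 3)(q + 3); at q=2 this is 45, so q decreases.
p converges to its nearest critical value 0 (a local min of the p-part); q converges to -3. The iterate converges to (0, -3).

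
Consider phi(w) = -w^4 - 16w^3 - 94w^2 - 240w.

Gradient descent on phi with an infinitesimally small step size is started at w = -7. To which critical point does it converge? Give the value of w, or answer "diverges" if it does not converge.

phi'(w) = -4(w + 3)(w + 4)(w + 5), so phi'(-7) = 96.
Gradient descent moves in the -phi' direction, i.e. w is decreasing.
There is no critical point below w=-7, and phi' keeps the same sign, so the iterate runs off to −∞.

diverges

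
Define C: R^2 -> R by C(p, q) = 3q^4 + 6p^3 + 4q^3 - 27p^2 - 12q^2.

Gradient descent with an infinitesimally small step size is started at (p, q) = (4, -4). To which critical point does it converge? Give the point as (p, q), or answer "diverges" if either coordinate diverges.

C is separable, so gradient descent decouples: p follows -∂C/∂p, q follows -∂C/∂q.
∂C/∂p = 18p(p - 3); at p=4 this is 72, so p decreases.
∂C/∂q = 12q(q - 1)(q + 2); at q=-4 this is -480, so q increases.
p converges to its nearest critical value 3 (a local min of the p-part); q converges to -2. The iterate converges to (3, -2).

(3, -2)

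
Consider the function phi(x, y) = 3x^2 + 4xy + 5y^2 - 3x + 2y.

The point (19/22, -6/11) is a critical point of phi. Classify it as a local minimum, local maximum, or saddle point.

The Hessian of phi is constant: H = [[6, 4], [4, 10]].
det(H) = 6·10 − 4² = 44.
det(H) > 0 and tr(H) = 16 > 0, so H is positive definite and the point is a local minimum.

local minimum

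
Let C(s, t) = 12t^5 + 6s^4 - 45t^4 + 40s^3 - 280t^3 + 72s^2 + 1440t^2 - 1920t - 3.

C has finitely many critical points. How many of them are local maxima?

C separates as a function of s plus a function of t, so ∇C=0 decouples.
∂C/∂s = 24s(s + 2)(s + 3) = 0 at s ∈ {-3, -2, 0}; ∂C/∂t = 60(t - 4)(t - 2)(t - 1)(t + 4) = 0 at t ∈ {-4, 1, 2, 4}.
The Hessian is diagonal: diag(C_ss, C_tt). Second derivatives: C_ss(-3)=72, C_ss(-2)=-48, C_ss(0)=144; C_tt(-4)=-14400, C_tt(1)=900, C_tt(2)=-720, C_tt(4)=2880.
Local maxima occur where both diagonal entries negative: (-2, -4), (-2, 2). Count: 2.

2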